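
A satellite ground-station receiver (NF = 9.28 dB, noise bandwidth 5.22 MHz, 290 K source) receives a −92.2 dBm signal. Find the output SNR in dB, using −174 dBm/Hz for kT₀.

5.3 dB

Noise floor: N = −174 + 10 log₁₀(B) + NF
10 log₁₀(5.22×10⁶) = 67.18 dB
N = −174 + 67.18 + 9.28 = −97.54 dBm
SNR = P_sig − N = −92.2 − (−97.54) = 5.34 dB → 5.3 dB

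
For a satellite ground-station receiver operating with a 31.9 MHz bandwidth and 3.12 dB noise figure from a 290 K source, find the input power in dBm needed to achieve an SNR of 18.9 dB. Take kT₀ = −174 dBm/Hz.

Sensitivity = −174 + 10 log₁₀(B) + NF + SNR_min
= −174 + 75.04 + 3.12 + 18.9
= −76.94 dBm → −76.9 dBm

−76.9 dBm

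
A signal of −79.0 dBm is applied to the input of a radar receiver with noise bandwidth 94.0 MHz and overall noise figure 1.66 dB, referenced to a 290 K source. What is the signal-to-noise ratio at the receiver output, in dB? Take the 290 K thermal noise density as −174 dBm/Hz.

13.6 dB

Noise floor: N = −174 + 10 log₁₀(B) + NF
10 log₁₀(9.40×10⁷) = 79.73 dB
N = −174 + 79.73 + 1.66 = −92.61 dBm
SNR = P_sig − N = −79.0 − (−92.61) = 13.61 dB → 13.6 dB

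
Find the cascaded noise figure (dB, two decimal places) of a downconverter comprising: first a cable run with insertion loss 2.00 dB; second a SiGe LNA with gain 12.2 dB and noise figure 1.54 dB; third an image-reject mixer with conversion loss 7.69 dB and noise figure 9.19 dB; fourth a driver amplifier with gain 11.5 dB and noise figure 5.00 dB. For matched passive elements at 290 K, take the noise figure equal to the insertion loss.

Convert to linear (a loss of L dB is a gain of −L dB): F_i = 10^(NF_i/10), G_i = 10^(G_i,dB/10)
  Stage 1: F_1 = 10^(2.00/10) = 1.585, G_1 = 10^(−2.00/10) = 0.6310
  Stage 2: F_2 = 10^(1.54/10) = 1.426, G_2 = 10^(12.2/10) = 16.60
  Stage 3: F_3 = 10^(9.19/10) = 8.299, G_3 = 10^(−7.69/10) = 0.1702
  Stage 4: F_4 = 10^(5.00/10) = 3.162, G_4 = 10^(11.5/10) = 14.13
Friis cascade:
  F = 1.585 + (1.426 − 1)/0.6310 + (8.299 − 1)/10.47 + (3.162 − 1)/1.782 = 4.170
NF = 10 log₁₀(4.170) = 6.20 dB

6.20 dB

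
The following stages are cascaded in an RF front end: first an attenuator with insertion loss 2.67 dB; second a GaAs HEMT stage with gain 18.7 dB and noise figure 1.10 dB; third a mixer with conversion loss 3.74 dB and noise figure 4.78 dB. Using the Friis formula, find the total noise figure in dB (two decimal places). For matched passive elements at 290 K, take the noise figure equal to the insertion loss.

3.86 dB

Convert to linear (a loss of L dB is a gain of −L dB): F_i = 10^(NF_i/10), G_i = 10^(G_i,dB/10)
  Stage 1: F_1 = 10^(2.67/10) = 1.849, G_1 = 10^(−2.67/10) = 0.5408
  Stage 2: F_2 = 10^(1.10/10) = 1.288, G_2 = 10^(18.7/10) = 74.13
  Stage 3: F_3 = 10^(4.78/10) = 3.006, G_3 = 10^(−3.74/10) = 0.4227
Friis cascade:
  F = 1.849 + (1.288 − 1)/0.5408 + (3.006 − 1)/40.09 = 2.432
NF = 10 log₁₀(2.432) = 3.86 dB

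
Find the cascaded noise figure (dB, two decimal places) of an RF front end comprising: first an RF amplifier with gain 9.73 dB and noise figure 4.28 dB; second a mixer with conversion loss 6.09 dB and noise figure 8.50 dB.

Convert to linear (a loss of L dB is a gain of −L dB): F_i = 10^(NF_i/10), G_i = 10^(G_i,dB/10)
  Stage 1: F_1 = 10^(4.28/10) = 2.679, G_1 = 10^(9.73/10) = 9.397
  Stage 2: F_2 = 10^(8.50/10) = 7.079, G_2 = 10^(−6.09/10) = 0.2460
Friis cascade:
  F = 2.679 + (7.079 − 1)/9.397 = 3.326
NF = 10 log₁₀(3.326) = 5.22 dB

5.22 dB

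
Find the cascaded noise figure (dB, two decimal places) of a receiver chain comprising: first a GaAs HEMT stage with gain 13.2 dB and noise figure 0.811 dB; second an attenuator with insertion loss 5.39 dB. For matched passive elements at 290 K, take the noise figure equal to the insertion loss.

Convert to linear (a loss of L dB is a gain of −L dB): F_i = 10^(NF_i/10), G_i = 10^(G_i,dB/10)
  Stage 1: F_1 = 10^(0.811/10) = 1.205, G_1 = 10^(13.2/10) = 20.89
  Stage 2: F_2 = 10^(5.39/10) = 3.459, G_2 = 10^(−5.39/10) = 0.2891
Friis cascade:
  F = 1.205 + (3.459 − 1)/20.89 = 1.323
NF = 10 log₁₀(1.323) = 1.22 dB

1.22 dB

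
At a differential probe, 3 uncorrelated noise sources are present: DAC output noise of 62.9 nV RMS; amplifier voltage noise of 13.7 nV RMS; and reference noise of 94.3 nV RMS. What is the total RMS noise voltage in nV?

Uncorrelated sources add in power (mean-square): V_tot = √(ΣV_i²)
V_tot = √[(6.29×10⁻⁸)² + (1.37×10⁻⁸)² + (9.43×10⁻⁸)²] = 1.14×10⁻⁷ V = 114 nV

114 nV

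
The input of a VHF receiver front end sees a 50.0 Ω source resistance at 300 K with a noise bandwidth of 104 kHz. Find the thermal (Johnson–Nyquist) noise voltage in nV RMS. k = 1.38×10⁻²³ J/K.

293 nV

V_n = √(4kTRB)
4kTRB = 4 × 1.38×10⁻²³ × 300 × 5.00×10¹ × 1.04×10⁵ = 8.61×10⁻¹⁴ V²
V_n = √(8.61×10⁻¹⁴) = 2.93×10⁻⁷ V = 293 nV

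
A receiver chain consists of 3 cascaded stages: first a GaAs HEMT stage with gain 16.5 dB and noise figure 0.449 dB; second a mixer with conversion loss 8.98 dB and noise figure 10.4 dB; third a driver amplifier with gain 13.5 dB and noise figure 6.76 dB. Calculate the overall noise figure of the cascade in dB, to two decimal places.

Convert to linear (a loss of L dB is a gain of −L dB): F_i = 10^(NF_i/10), G_i = 10^(G_i,dB/10)
  Stage 1: F_1 = 10^(0.449/10) = 1.109, G_1 = 10^(16.5/10) = 44.67
  Stage 2: F_2 = 10^(10.4/10) = 10.96, G_2 = 10^(−8.98/10) = 0.1265
  Stage 3: F_3 = 10^(6.76/10) = 4.742, G_3 = 10^(13.5/10) = 22.39
Friis cascade:
  F = 1.109 + (10.96 − 1)/44.67 + (4.742 − 1)/5.649 = 1.994
NF = 10 log₁₀(1.994) = 3.00 dB

3.00 dB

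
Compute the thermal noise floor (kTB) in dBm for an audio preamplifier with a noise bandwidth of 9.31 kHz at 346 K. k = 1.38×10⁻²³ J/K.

−133.5 dBm

P_n = kTB = 1.38×10⁻²³ × 346 × 9.31×10³ = 4.45×10⁻¹⁷ W
In dBm: 10 log₁₀(4.45×10⁻¹⁷ / 10⁻³) = −133.5 dBm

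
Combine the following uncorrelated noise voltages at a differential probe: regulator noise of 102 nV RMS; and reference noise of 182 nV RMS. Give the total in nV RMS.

Uncorrelated sources add in power (mean-square): V_tot = √(ΣV_i²)
V_tot = √[(1.02×10⁻⁷)² + (1.82×10⁻⁷)²] = 2.09×10⁻⁷ V = 209 nV

209 nV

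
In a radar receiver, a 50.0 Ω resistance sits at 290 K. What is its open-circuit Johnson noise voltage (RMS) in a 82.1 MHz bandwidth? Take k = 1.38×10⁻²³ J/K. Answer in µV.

8.11 µV

V_n = √(4kTRB)
4kTRB = 4 × 1.38×10⁻²³ × 290 × 5.00×10¹ × 8.21×10⁷ = 6.57×10⁻¹¹ V²
V_n = √(6.57×10⁻¹¹) = 8.11×10⁻⁶ V = 8.11 µV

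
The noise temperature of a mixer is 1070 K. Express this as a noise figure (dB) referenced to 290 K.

F = 1 + T_e/T₀ = 1 + 1070/290 = 4.68966
NF = 10 log₁₀(4.68966) = 6.71 dB

6.71 dB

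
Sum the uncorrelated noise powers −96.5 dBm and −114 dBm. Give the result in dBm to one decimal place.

−96.4 dBm

Convert to linear, add, convert back:
P₁ = 2.24×10⁻¹³ W, P₂ = 3.98×10⁻¹⁵ W
P_tot = 2.28×10⁻¹³ W → 10 log₁₀(P_tot / 10⁻³) = −96.4 dBm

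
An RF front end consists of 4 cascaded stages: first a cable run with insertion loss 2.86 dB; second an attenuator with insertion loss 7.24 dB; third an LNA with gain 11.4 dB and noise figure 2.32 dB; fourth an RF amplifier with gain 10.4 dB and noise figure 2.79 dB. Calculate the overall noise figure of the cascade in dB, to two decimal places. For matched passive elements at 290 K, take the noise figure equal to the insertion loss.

12.58 dB

Convert to linear (a loss of L dB is a gain of −L dB): F_i = 10^(NF_i/10), G_i = 10^(G_i,dB/10)
  Stage 1: F_1 = 10^(2.86/10) = 1.932, G_1 = 10^(−2.86/10) = 0.5176
  Stage 2: F_2 = 10^(7.24/10) = 5.297, G_2 = 10^(−7.24/10) = 0.1888
  Stage 3: F_3 = 10^(2.32/10) = 1.706, G_3 = 10^(11.4/10) = 13.80
  Stage 4: F_4 = 10^(2.79/10) = 1.901, G_4 = 10^(10.4/10) = 10.96
Friis cascade:
  F = 1.932 + (5.297 − 1)/0.5176 + (1.706 − 1)/0.09772 + (1.901 − 1)/1.349 = 18.13
NF = 10 log₁₀(18.13) = 12.58 dB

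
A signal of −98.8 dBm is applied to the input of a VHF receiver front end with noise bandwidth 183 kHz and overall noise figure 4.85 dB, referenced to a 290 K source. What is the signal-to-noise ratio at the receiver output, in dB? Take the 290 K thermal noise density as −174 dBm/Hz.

17.7 dB

Noise floor: N = −174 + 10 log₁₀(B) + NF
10 log₁₀(1.83×10⁵) = 52.62 dB
N = −174 + 52.62 + 4.85 = −116.53 dBm
SNR = P_sig − N = −98.8 − (−116.53) = 17.73 dB → 17.7 dB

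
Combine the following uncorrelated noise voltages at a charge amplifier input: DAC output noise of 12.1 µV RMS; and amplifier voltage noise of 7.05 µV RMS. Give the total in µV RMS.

14.0 µV

Uncorrelated sources add in power (mean-square): V_tot = √(ΣV_i²)
V_tot = √[(1.21×10⁻⁵)² + (7.05×10⁻⁶)²] = 1.40×10⁻⁵ V = 14.0 µV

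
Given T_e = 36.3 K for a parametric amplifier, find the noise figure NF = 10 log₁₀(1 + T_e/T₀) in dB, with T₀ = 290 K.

0.512 dB

F = 1 + T_e/T₀ = 1 + 36.3/290 = 1.12517
NF = 10 log₁₀(1.12517) = 0.512 dB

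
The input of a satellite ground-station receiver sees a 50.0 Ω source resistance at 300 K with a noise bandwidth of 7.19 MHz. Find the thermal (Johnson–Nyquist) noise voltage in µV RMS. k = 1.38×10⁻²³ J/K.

V_n = √(4kTRB)
4kTRB = 4 × 1.38×10⁻²³ × 300 × 5.00×10¹ × 7.19×10⁶ = 5.95×10⁻¹² V²
V_n = √(5.95×10⁻¹²) = 2.44×10⁻⁶ V = 2.44 µV

2.44 µV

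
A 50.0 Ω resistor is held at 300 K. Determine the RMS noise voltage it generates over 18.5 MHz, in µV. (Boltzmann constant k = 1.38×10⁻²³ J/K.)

3.91 µV

V_n = √(4kTRB)
4kTRB = 4 × 1.38×10⁻²³ × 300 × 5.00×10¹ × 1.85×10⁷ = 1.53×10⁻¹¹ V²
V_n = √(1.53×10⁻¹¹) = 3.91×10⁻⁶ V = 3.91 µV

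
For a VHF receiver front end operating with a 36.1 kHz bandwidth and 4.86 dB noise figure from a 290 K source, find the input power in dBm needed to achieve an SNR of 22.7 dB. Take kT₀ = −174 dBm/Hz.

−100.9 dBm

Sensitivity = −174 + 10 log₁₀(B) + NF + SNR_min
= −174 + 45.58 + 4.86 + 22.7
= −100.86 dBm → −100.9 dBm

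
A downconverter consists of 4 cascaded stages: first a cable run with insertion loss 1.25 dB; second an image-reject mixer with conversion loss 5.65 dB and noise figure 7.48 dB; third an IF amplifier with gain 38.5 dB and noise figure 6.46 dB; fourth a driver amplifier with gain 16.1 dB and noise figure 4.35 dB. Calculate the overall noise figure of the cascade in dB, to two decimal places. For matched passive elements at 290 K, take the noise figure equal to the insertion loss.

13.85 dB

Convert to linear (a loss of L dB is a gain of −L dB): F_i = 10^(NF_i/10), G_i = 10^(G_i,dB/10)
  Stage 1: F_1 = 10^(1.25/10) = 1.334, G_1 = 10^(−1.25/10) = 0.7499
  Stage 2: F_2 = 10^(7.48/10) = 5.598, G_2 = 10^(−5.65/10) = 0.2723
  Stage 3: F_3 = 10^(6.46/10) = 4.426, G_3 = 10^(38.5/10) = 7079
  Stage 4: F_4 = 10^(4.35/10) = 2.723, G_4 = 10^(16.1/10) = 40.74
Friis cascade:
  F = 1.334 + (5.598 − 1)/0.7499 + (4.426 − 1)/0.2042 + (2.723 − 1)/1445 = 24.24
NF = 10 log₁₀(24.24) = 13.85 dB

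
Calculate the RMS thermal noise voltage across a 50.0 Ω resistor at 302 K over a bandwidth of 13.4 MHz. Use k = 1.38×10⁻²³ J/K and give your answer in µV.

3.34 µV

V_n = √(4kTRB)
4kTRB = 4 × 1.38×10⁻²³ × 302 × 5.00×10¹ × 1.34×10⁷ = 1.12×10⁻¹¹ V²
V_n = √(1.12×10⁻¹¹) = 3.34×10⁻⁶ V = 3.34 µV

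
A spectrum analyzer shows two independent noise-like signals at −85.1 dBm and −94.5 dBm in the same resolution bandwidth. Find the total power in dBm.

−84.6 dBm

Convert to linear, add, convert back:
P₁ = 3.09×10⁻¹² W, P₂ = 3.55×10⁻¹³ W
P_tot = 3.45×10⁻¹² W → 10 log₁₀(P_tot / 10⁻³) = −84.6 dBm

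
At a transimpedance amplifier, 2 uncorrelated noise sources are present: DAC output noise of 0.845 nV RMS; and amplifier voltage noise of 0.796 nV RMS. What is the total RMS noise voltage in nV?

1.16 nV

Uncorrelated sources add in power (mean-square): V_tot = √(ΣV_i²)
V_tot = √[(8.45×10⁻¹⁰)² + (7.96×10⁻¹⁰)²] = 1.16×10⁻⁹ V = 1.16 nV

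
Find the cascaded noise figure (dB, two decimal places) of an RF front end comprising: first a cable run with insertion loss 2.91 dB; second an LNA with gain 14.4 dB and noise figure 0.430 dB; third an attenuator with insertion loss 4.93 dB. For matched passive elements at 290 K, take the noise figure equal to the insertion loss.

Convert to linear (a loss of L dB is a gain of −L dB): F_i = 10^(NF_i/10), G_i = 10^(G_i,dB/10)
  Stage 1: F_1 = 10^(2.91/10) = 1.954, G_1 = 10^(−2.91/10) = 0.5117
  Stage 2: F_2 = 10^(0.430/10) = 1.104, G_2 = 10^(14.4/10) = 27.54
  Stage 3: F_3 = 10^(4.93/10) = 3.112, G_3 = 10^(−4.93/10) = 0.3214
Friis cascade:
  F = 1.954 + (1.104 − 1)/0.5117 + (3.112 − 1)/14.09 = 2.308
NF = 10 log₁₀(2.308) = 3.63 dB

3.63 dB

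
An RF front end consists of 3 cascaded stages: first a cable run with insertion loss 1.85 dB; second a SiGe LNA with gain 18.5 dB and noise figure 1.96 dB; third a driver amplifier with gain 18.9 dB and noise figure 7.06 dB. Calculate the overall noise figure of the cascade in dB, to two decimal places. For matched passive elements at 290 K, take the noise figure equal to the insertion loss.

3.97 dB

Convert to linear (a loss of L dB is a gain of −L dB): F_i = 10^(NF_i/10), G_i = 10^(G_i,dB/10)
  Stage 1: F_1 = 10^(1.85/10) = 1.531, G_1 = 10^(−1.85/10) = 0.6531
  Stage 2: F_2 = 10^(1.96/10) = 1.570, G_2 = 10^(18.5/10) = 70.79
  Stage 3: F_3 = 10^(7.06/10) = 5.082, G_3 = 10^(18.9/10) = 77.62
Friis cascade:
  F = 1.531 + (1.570 − 1)/0.6531 + (5.082 − 1)/46.24 = 2.493
NF = 10 log₁₀(2.493) = 3.97 dB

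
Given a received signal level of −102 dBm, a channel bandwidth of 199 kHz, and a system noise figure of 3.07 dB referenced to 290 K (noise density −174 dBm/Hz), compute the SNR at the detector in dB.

15.9 dB

Noise floor: N = −174 + 10 log₁₀(B) + NF
10 log₁₀(1.99×10⁵) = 52.99 dB
N = −174 + 52.99 + 3.07 = −117.94 dBm
SNR = P_sig − N = −102 − (−117.94) = 15.94 dB → 15.9 dB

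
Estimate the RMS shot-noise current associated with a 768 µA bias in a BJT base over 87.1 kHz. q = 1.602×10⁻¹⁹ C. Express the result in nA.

4.63 nA

I_n = √(2qI·B)
2qI·B = 2 × 1.602×10⁻¹⁹ × 7.68×10⁻⁴ × 8.71×10⁴ = 2.14×10⁻¹⁷ A²
I_n = √(2.14×10⁻¹⁷) = 4.63×10⁻⁹ A = 4.63 nA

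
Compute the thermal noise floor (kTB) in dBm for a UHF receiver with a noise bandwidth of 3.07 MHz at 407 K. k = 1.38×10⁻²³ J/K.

P_n = kTB = 1.38×10⁻²³ × 407 × 3.07×10⁶ = 1.72×10⁻¹⁴ W
In dBm: 10 log₁₀(1.72×10⁻¹⁴ / 10⁻³) = −107.6 dBm

−107.6 dBm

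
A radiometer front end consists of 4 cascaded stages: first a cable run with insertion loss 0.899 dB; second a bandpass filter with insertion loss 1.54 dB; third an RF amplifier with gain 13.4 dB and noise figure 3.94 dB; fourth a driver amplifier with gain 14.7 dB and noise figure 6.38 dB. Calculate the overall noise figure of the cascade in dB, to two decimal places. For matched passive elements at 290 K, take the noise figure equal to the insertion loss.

Convert to linear (a loss of L dB is a gain of −L dB): F_i = 10^(NF_i/10), G_i = 10^(G_i,dB/10)
  Stage 1: F_1 = 10^(0.899/10) = 1.230, G_1 = 10^(−0.899/10) = 0.8130
  Stage 2: F_2 = 10^(1.54/10) = 1.426, G_2 = 10^(−1.54/10) = 0.7015
  Stage 3: F_3 = 10^(3.94/10) = 2.477, G_3 = 10^(13.4/10) = 21.88
  Stage 4: F_4 = 10^(6.38/10) = 4.345, G_4 = 10^(14.7/10) = 29.51
Friis cascade:
  F = 1.230 + (1.426 − 1)/0.8130 + (2.477 − 1)/0.5703 + (4.345 − 1)/12.48 = 4.612
NF = 10 log₁₀(4.612) = 6.64 dB

6.64 dB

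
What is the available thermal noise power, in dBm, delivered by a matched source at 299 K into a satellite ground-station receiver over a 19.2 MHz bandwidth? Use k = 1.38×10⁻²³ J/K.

−101.0 dBm

P_n = kTB = 1.38×10⁻²³ × 299 × 1.92×10⁷ = 7.92×10⁻¹⁴ W
In dBm: 10 log₁₀(7.92×10⁻¹⁴ / 10⁻³) = −101.0 dBm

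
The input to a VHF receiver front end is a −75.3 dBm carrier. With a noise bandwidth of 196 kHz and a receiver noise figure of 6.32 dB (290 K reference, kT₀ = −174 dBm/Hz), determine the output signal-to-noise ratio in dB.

39.5 dB

Noise floor: N = −174 + 10 log₁₀(B) + NF
10 log₁₀(1.96×10⁵) = 52.92 dB
N = −174 + 52.92 + 6.32 = −114.76 dBm
SNR = P_sig − N = −75.3 − (−114.76) = 39.46 dB → 39.5 dB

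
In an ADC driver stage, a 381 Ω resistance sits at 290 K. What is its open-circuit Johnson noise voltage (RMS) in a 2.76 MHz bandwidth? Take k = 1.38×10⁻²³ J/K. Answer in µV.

V_n = √(4kTRB)
4kTRB = 4 × 1.38×10⁻²³ × 290 × 3.81×10² × 2.76×10⁶ = 1.68×10⁻¹¹ V²
V_n = √(1.68×10⁻¹¹) = 4.10×10⁻⁶ V = 4.10 µV

4.10 µV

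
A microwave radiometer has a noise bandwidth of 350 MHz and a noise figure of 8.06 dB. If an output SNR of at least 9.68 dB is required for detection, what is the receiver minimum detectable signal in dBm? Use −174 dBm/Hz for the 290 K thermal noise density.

−70.8 dBm

Sensitivity = −174 + 10 log₁₀(B) + NF + SNR_min
= −174 + 85.44 + 8.06 + 9.68
= −70.82 dBm → −70.8 dBm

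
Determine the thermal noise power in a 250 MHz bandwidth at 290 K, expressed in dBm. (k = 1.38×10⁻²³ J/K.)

P_n = kTB = 1.38×10⁻²³ × 290 × 2.50×10⁸ = 1.00×10⁻¹² W
In dBm: 10 log₁₀(1.00×10⁻¹² / 10⁻³) = −90.0 dBm

−90.0 dBm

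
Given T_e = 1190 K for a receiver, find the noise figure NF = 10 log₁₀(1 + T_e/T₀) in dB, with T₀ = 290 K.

7.08 dB

F = 1 + T_e/T₀ = 1 + 1190/290 = 5.10345
NF = 10 log₁₀(5.10345) = 7.08 dB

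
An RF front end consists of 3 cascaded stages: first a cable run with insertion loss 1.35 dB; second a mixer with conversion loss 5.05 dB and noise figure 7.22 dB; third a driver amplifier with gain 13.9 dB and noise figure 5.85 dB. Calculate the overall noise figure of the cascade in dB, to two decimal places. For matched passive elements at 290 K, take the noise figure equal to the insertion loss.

Convert to linear (a loss of L dB is a gain of −L dB): F_i = 10^(NF_i/10), G_i = 10^(G_i,dB/10)
  Stage 1: F_1 = 10^(1.35/10) = 1.365, G_1 = 10^(−1.35/10) = 0.7328
  Stage 2: F_2 = 10^(7.22/10) = 5.272, G_2 = 10^(−5.05/10) = 0.3126
  Stage 3: F_3 = 10^(5.85/10) = 3.846, G_3 = 10^(13.9/10) = 24.55
Friis cascade:
  F = 1.365 + (5.272 − 1)/0.7328 + (3.846 − 1)/0.2291 = 19.62
NF = 10 log₁₀(19.62) = 12.93 dB

12.93 dB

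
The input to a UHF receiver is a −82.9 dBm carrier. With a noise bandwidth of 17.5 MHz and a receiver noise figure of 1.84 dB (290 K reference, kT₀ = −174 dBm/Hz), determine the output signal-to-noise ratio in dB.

16.8 dB

Noise floor: N = −174 + 10 log₁₀(B) + NF
10 log₁₀(1.75×10⁷) = 72.43 dB
N = −174 + 72.43 + 1.84 = −99.73 dBm
SNR = P_sig − N = −82.9 − (−99.73) = 16.83 dB → 16.8 dB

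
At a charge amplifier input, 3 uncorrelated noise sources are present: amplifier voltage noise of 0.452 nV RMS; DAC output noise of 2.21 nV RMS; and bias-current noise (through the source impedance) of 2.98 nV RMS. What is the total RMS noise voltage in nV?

3.74 nV

Uncorrelated sources add in power (mean-square): V_tot = √(ΣV_i²)
V_tot = √[(4.52×10⁻¹⁰)² + (2.21×10⁻⁹)² + (2.98×10⁻⁹)²] = 3.74×10⁻⁹ V = 3.74 nV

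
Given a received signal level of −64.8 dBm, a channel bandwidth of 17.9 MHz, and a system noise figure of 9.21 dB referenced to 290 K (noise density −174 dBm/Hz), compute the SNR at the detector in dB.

Noise floor: N = −174 + 10 log₁₀(B) + NF
10 log₁₀(1.79×10⁷) = 72.53 dB
N = −174 + 72.53 + 9.21 = −92.26 dBm
SNR = P_sig − N = −64.8 − (−92.26) = 27.46 dB → 27.5 dB

27.5 dB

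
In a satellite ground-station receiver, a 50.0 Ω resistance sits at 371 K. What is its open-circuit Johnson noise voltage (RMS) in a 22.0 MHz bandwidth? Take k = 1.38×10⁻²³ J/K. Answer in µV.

4.75 µV

V_n = √(4kTRB)
4kTRB = 4 × 1.38×10⁻²³ × 371 × 5.00×10¹ × 2.20×10⁷ = 2.25×10⁻¹¹ V²
V_n = √(2.25×10⁻¹¹) = 4.75×10⁻⁶ V = 4.75 µV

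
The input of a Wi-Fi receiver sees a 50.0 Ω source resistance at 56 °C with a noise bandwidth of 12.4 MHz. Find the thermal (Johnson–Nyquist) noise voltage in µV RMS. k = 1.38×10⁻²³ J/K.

T = 56 °C + 273.15 = 329.15 K
V_n = √(4kTRB)
4kTRB = 4 × 1.38×10⁻²³ × 329.15 × 5.00×10¹ × 1.24×10⁷ = 1.13×10⁻¹¹ V²
V_n = √(1.13×10⁻¹¹) = 3.36×10⁻⁶ V = 3.36 µV

3.36 µV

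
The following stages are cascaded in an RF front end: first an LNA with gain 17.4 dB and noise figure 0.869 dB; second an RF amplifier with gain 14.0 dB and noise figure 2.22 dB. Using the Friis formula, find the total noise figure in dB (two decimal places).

Convert to linear (a loss of L dB is a gain of −L dB): F_i = 10^(NF_i/10), G_i = 10^(G_i,dB/10)
  Stage 1: F_1 = 10^(0.869/10) = 1.222, G_1 = 10^(17.4/10) = 54.95
  Stage 2: F_2 = 10^(2.22/10) = 1.667, G_2 = 10^(14.0/10) = 25.12
Friis cascade:
  F = 1.222 + (1.667 − 1)/54.95 = 1.234
NF = 10 log₁₀(1.234) = 0.91 dB

0.91 dB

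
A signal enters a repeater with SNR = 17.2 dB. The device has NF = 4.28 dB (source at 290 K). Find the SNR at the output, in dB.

12.92 dB

By definition F = SNR_in/SNR_out, so in dB: SNR_out = SNR_in − NF
SNR_out = 17.2 − 4.28 = 12.92 dB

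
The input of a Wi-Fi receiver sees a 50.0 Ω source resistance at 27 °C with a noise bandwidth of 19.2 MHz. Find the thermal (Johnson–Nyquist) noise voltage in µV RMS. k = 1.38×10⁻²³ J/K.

T = 27 °C + 273.15 = 300.15 K
V_n = √(4kTRB)
4kTRB = 4 × 1.38×10⁻²³ × 300.15 × 5.00×10¹ × 1.92×10⁷ = 1.59×10⁻¹¹ V²
V_n = √(1.59×10⁻¹¹) = 3.99×10⁻⁶ V = 3.99 µV

3.99 µV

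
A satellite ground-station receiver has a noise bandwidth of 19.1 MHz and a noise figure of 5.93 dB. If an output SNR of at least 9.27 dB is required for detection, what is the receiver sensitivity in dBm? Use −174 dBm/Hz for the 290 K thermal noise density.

−86.0 dBm

Sensitivity = −174 + 10 log₁₀(B) + NF + SNR_min
= −174 + 72.81 + 5.93 + 9.27
= −85.99 dBm → −86.0 dBm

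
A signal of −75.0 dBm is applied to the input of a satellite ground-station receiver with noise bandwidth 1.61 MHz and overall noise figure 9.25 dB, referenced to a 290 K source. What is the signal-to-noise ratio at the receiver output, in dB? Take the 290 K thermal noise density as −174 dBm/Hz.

27.7 dB

Noise floor: N = −174 + 10 log₁₀(B) + NF
10 log₁₀(1.61×10⁶) = 62.07 dB
N = −174 + 62.07 + 9.25 = −102.68 dBm
SNR = P_sig − N = −75.0 − (−102.68) = 27.68 dB → 27.7 dB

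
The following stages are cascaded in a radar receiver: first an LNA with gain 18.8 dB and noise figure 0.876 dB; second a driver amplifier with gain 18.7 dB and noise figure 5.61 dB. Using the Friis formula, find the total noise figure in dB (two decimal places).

1.00 dB

Convert to linear (a loss of L dB is a gain of −L dB): F_i = 10^(NF_i/10), G_i = 10^(G_i,dB/10)
  Stage 1: F_1 = 10^(0.876/10) = 1.223, G_1 = 10^(18.8/10) = 75.86
  Stage 2: F_2 = 10^(5.61/10) = 3.639, G_2 = 10^(18.7/10) = 74.13
Friis cascade:
  F = 1.223 + (3.639 − 1)/75.86 = 1.258
NF = 10 log₁₀(1.258) = 1.00 dB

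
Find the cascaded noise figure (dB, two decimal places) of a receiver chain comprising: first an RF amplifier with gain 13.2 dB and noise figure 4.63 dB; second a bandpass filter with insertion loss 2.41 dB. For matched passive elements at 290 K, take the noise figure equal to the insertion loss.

Convert to linear (a loss of L dB is a gain of −L dB): F_i = 10^(NF_i/10), G_i = 10^(G_i,dB/10)
  Stage 1: F_1 = 10^(4.63/10) = 2.904, G_1 = 10^(13.2/10) = 20.89
  Stage 2: F_2 = 10^(2.41/10) = 1.742, G_2 = 10^(−2.41/10) = 0.5741
Friis cascade:
  F = 2.904 + (1.742 − 1)/20.89 = 2.940
NF = 10 log₁₀(2.940) = 4.68 dB

4.68 dB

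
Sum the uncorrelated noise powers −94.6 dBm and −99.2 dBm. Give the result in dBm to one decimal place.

−93.3 dBm

Convert to linear, add, convert back:
P₁ = 3.47×10⁻¹³ W, P₂ = 1.20×10⁻¹³ W
P_tot = 4.67×10⁻¹³ W → 10 log₁₀(P_tot / 10⁻³) = −93.3 dBm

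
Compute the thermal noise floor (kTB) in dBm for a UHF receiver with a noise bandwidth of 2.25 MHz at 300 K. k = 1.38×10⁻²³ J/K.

−110.3 dBm

P_n = kTB = 1.38×10⁻²³ × 300 × 2.25×10⁶ = 9.31×10⁻¹⁵ W
In dBm: 10 log₁₀(9.31×10⁻¹⁵ / 10⁻³) = −110.3 dBm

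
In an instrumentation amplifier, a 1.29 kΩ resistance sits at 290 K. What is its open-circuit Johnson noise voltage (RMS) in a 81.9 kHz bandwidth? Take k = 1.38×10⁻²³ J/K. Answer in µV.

1.30 µV

V_n = √(4kTRB)
4kTRB = 4 × 1.38×10⁻²³ × 290 × 1.29×10³ × 8.19×10⁴ = 1.69×10⁻¹² V²
V_n = √(1.69×10⁻¹²) = 1.30×10⁻⁶ V = 1.30 µV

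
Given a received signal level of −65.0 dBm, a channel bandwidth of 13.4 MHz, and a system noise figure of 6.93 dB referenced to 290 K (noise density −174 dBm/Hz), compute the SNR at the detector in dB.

Noise floor: N = −174 + 10 log₁₀(B) + NF
10 log₁₀(1.34×10⁷) = 71.27 dB
N = −174 + 71.27 + 6.93 = −95.80 dBm
SNR = P_sig − N = −65.0 − (−95.80) = 30.80 dB → 30.8 dB

30.8 dB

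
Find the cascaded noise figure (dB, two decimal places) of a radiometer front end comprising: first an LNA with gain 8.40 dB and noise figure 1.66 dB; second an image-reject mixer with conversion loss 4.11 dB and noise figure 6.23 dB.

2.85 dB

Convert to linear (a loss of L dB is a gain of −L dB): F_i = 10^(NF_i/10), G_i = 10^(G_i,dB/10)
  Stage 1: F_1 = 10^(1.66/10) = 1.466, G_1 = 10^(8.40/10) = 6.918
  Stage 2: F_2 = 10^(6.23/10) = 4.198, G_2 = 10^(−4.11/10) = 0.3882
Friis cascade:
  F = 1.466 + (4.198 − 1)/6.918 = 1.928
NF = 10 log₁₀(1.928) = 2.85 dB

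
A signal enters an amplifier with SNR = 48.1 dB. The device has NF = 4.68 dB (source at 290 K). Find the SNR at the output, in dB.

43.42 dB

By definition F = SNR_in/SNR_out, so in dB: SNR_out = SNR_in − NF
SNR_out = 48.1 − 4.68 = 43.42 dB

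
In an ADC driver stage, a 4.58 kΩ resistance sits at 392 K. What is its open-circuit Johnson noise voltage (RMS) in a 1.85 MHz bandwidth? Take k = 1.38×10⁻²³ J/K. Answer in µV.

V_n = √(4kTRB)
4kTRB = 4 × 1.38×10⁻²³ × 392 × 4.58×10³ × 1.85×10⁶ = 1.83×10⁻¹⁰ V²
V_n = √(1.83×10⁻¹⁰) = 1.35×10⁻⁵ V = 13.5 µV

13.5 µV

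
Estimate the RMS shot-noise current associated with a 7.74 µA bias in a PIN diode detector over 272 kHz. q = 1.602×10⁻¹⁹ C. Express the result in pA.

821 pA

I_n = √(2qI·B)
2qI·B = 2 × 1.602×10⁻¹⁹ × 7.74×10⁻⁶ × 2.72×10⁵ = 6.75×10⁻¹⁹ A²
I_n = √(6.75×10⁻¹⁹) = 8.21×10⁻¹⁰ A = 821 pA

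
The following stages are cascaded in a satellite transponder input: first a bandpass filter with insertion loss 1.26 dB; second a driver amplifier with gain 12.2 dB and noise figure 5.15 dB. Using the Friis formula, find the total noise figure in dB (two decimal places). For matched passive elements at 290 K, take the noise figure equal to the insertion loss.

6.41 dB

Convert to linear (a loss of L dB is a gain of −L dB): F_i = 10^(NF_i/10), G_i = 10^(G_i,dB/10)
  Stage 1: F_1 = 10^(1.26/10) = 1.337, G_1 = 10^(−1.26/10) = 0.7482
  Stage 2: F_2 = 10^(5.15/10) = 3.273, G_2 = 10^(12.2/10) = 16.60
Friis cascade:
  F = 1.337 + (3.273 − 1)/0.7482 = 4.375
NF = 10 log₁₀(4.375) = 6.41 dB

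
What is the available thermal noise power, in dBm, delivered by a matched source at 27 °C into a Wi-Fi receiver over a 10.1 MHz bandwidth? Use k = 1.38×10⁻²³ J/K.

T = 27 °C + 273.15 = 300.15 K
P_n = kTB = 1.38×10⁻²³ × 300.15 × 1.01×10⁷ = 4.18×10⁻¹⁴ W
In dBm: 10 log₁₀(4.18×10⁻¹⁴ / 10⁻³) = −103.8 dBm

−103.8 dBm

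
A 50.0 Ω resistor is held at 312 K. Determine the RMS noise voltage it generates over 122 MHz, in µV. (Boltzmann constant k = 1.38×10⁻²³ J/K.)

V_n = √(4kTRB)
4kTRB = 4 × 1.38×10⁻²³ × 312 × 5.00×10¹ × 1.22×10⁸ = 1.05×10⁻¹⁰ V²
V_n = √(1.05×10⁻¹⁰) = 1.02×10⁻⁵ V = 10.2 µV

10.2 µV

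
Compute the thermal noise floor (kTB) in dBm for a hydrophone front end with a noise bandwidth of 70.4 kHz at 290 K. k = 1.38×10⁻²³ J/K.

P_n = kTB = 1.38×10⁻²³ × 290 × 7.04×10⁴ = 2.82×10⁻¹⁶ W
In dBm: 10 log₁₀(2.82×10⁻¹⁶ / 10⁻³) = −125.5 dBm

−125.5 dBm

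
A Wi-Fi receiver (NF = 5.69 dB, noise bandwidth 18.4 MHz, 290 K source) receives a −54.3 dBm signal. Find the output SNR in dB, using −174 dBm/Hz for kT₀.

Noise floor: N = −174 + 10 log₁₀(B) + NF
10 log₁₀(1.84×10⁷) = 72.65 dB
N = −174 + 72.65 + 5.69 = −95.66 dBm
SNR = P_sig − N = −54.3 − (−95.66) = 41.36 dB → 41.4 dB

41.4 dB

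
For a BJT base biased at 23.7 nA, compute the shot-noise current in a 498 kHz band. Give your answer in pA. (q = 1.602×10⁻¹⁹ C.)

I_n = √(2qI·B)
2qI·B = 2 × 1.602×10⁻¹⁹ × 2.37×10⁻⁸ × 4.98×10⁵ = 3.78×10⁻²¹ A²
I_n = √(3.78×10⁻²¹) = 6.15×10⁻¹¹ A = 61.5 pA

61.5 pA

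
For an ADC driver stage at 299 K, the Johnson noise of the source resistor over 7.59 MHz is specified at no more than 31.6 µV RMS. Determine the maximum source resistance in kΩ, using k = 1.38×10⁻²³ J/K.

Johnson–Nyquist: V_n = √(4kTRB) ⇒ R = V_n² / (4kTB)
4kTB = 4 × 1.38×10⁻²³ × 299 × 7.59×10⁶ = 1.25×10⁻¹³
R = (3.16×10⁻⁵)² / 1.25×10⁻¹³ = 7.97×10³ Ω = 7.97 kΩ

7.97 kΩ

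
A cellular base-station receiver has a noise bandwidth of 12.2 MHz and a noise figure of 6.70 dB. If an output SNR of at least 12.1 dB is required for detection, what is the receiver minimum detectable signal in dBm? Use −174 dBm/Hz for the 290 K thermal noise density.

−84.3 dBm

Sensitivity = −174 + 10 log₁₀(B) + NF + SNR_min
= −174 + 70.86 + 6.70 + 12.1
= −84.34 dBm → −84.3 dBm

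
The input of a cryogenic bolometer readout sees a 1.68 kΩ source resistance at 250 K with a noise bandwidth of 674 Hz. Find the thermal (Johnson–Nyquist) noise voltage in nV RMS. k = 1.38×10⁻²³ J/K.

125 nV

V_n = √(4kTRB)
4kTRB = 4 × 1.38×10⁻²³ × 250 × 1.68×10³ × 6.74×10² = 1.56×10⁻¹⁴ V²
V_n = √(1.56×10⁻¹⁴) = 1.25×10⁻⁷ V = 125 nV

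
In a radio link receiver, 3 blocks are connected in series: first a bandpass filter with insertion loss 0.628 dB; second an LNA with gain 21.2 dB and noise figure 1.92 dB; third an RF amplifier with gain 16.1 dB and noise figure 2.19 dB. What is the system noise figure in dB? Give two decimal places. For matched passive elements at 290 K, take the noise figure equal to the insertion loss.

Convert to linear (a loss of L dB is a gain of −L dB): F_i = 10^(NF_i/10), G_i = 10^(G_i,dB/10)
  Stage 1: F_1 = 10^(0.628/10) = 1.156, G_1 = 10^(−0.628/10) = 0.8654
  Stage 2: F_2 = 10^(1.92/10) = 1.556, G_2 = 10^(21.2/10) = 131.8
  Stage 3: F_3 = 10^(2.19/10) = 1.656, G_3 = 10^(16.1/10) = 40.74
Friis cascade:
  F = 1.156 + (1.556 − 1)/0.8654 + (1.656 − 1)/114.1 = 1.804
NF = 10 log₁₀(1.804) = 2.56 dB

2.56 dB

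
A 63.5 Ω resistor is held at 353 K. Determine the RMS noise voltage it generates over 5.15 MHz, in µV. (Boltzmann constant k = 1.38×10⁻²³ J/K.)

2.52 µV

V_n = √(4kTRB)
4kTRB = 4 × 1.38×10⁻²³ × 353 × 6.35×10¹ × 5.15×10⁶ = 6.37×10⁻¹² V²
V_n = √(6.37×10⁻¹²) = 2.52×10⁻⁶ V = 2.52 µV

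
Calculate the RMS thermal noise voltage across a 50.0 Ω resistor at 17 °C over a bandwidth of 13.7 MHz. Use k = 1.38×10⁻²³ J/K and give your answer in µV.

3.31 µV

T = 17 °C + 273.15 = 290.15 K
V_n = √(4kTRB)
4kTRB = 4 × 1.38×10⁻²³ × 290.15 × 5.00×10¹ × 1.37×10⁷ = 1.10×10⁻¹¹ V²
V_n = √(1.10×10⁻¹¹) = 3.31×10⁻⁶ V = 3.31 µV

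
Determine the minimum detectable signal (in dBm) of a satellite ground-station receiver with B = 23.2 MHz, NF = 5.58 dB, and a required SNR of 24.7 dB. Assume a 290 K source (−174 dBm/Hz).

−70.1 dBm

Sensitivity = −174 + 10 log₁₀(B) + NF + SNR_min
= −174 + 73.65 + 5.58 + 24.7
= −70.07 dBm → −70.1 dBm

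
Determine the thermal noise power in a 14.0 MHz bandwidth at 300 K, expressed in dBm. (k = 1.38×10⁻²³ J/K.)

−102.4 dBm

P_n = kTB = 1.38×10⁻²³ × 300 × 1.40×10⁷ = 5.80×10⁻¹⁴ W
In dBm: 10 log₁₀(5.80×10⁻¹⁴ / 10⁻³) = −102.4 dBm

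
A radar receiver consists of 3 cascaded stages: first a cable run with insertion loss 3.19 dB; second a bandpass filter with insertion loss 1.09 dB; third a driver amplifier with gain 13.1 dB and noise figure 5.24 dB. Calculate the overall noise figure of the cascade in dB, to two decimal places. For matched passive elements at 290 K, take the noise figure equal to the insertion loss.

9.52 dB

Convert to linear (a loss of L dB is a gain of −L dB): F_i = 10^(NF_i/10), G_i = 10^(G_i,dB/10)
  Stage 1: F_1 = 10^(3.19/10) = 2.084, G_1 = 10^(−3.19/10) = 0.4797
  Stage 2: F_2 = 10^(1.09/10) = 1.285, G_2 = 10^(−1.09/10) = 0.7780
  Stage 3: F_3 = 10^(5.24/10) = 3.342, G_3 = 10^(13.1/10) = 20.42
Friis cascade:
  F = 2.084 + (1.285 − 1)/0.4797 + (3.342 − 1)/0.3733 = 8.954
NF = 10 log₁₀(8.954) = 9.52 dB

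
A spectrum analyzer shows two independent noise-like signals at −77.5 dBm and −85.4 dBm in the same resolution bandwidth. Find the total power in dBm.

−76.8 dBm

Convert to linear, add, convert back:
P₁ = 1.78×10⁻¹¹ W, P₂ = 2.88×10⁻¹² W
P_tot = 2.07×10⁻¹¹ W → 10 log₁₀(P_tot / 10⁻³) = −76.8 dBm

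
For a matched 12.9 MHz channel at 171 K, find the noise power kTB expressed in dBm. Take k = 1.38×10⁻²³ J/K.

−105.2 dBm

P_n = kTB = 1.38×10⁻²³ × 171 × 1.29×10⁷ = 3.04×10⁻¹⁴ W
In dBm: 10 log₁₀(3.04×10⁻¹⁴ / 10⁻³) = −105.2 dBm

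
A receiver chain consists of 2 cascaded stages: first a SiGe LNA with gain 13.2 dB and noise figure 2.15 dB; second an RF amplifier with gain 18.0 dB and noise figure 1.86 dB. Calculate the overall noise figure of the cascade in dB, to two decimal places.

Convert to linear (a loss of L dB is a gain of −L dB): F_i = 10^(NF_i/10), G_i = 10^(G_i,dB/10)
  Stage 1: F_1 = 10^(2.15/10) = 1.641, G_1 = 10^(13.2/10) = 20.89
  Stage 2: F_2 = 10^(1.86/10) = 1.535, G_2 = 10^(18.0/10) = 63.10
Friis cascade:
  F = 1.641 + (1.535 − 1)/20.89 = 1.666
NF = 10 log₁₀(1.666) = 2.22 dB

2.22 dB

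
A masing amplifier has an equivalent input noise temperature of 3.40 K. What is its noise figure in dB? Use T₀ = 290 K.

0.051 dB

F = 1 + T_e/T₀ = 1 + 3.40/290 = 1.01172
NF = 10 log₁₀(1.01172) = 0.051 dB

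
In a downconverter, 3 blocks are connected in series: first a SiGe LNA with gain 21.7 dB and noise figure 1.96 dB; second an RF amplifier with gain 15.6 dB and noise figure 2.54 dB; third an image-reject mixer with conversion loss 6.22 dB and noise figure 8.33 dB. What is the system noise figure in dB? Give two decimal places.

1.98 dB

Convert to linear (a loss of L dB is a gain of −L dB): F_i = 10^(NF_i/10), G_i = 10^(G_i,dB/10)
  Stage 1: F_1 = 10^(1.96/10) = 1.570, G_1 = 10^(21.7/10) = 147.9
  Stage 2: F_2 = 10^(2.54/10) = 1.795, G_2 = 10^(15.6/10) = 36.31
  Stage 3: F_3 = 10^(8.33/10) = 6.808, G_3 = 10^(−6.22/10) = 0.2388
Friis cascade:
  F = 1.570 + (1.795 − 1)/147.9 + (6.808 − 1)/5370 = 1.577
NF = 10 log₁₀(1.577) = 1.98 dB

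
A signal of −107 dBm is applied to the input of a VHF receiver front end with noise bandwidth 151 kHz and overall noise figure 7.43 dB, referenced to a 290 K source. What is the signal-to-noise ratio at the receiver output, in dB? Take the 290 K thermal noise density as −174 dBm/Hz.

7.8 dB

Noise floor: N = −174 + 10 log₁₀(B) + NF
10 log₁₀(1.51×10⁵) = 51.79 dB
N = −174 + 51.79 + 7.43 = −114.78 dBm
SNR = P_sig − N = −107 − (−114.78) = 7.78 dB → 7.8 dB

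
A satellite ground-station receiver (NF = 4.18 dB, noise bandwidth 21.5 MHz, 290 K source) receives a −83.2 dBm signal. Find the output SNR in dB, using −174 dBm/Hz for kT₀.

13.3 dB

Noise floor: N = −174 + 10 log₁₀(B) + NF
10 log₁₀(2.15×10⁷) = 73.32 dB
N = −174 + 73.32 + 4.18 = −96.50 dBm
SNR = P_sig − N = −83.2 − (−96.50) = 13.30 dB → 13.3 dB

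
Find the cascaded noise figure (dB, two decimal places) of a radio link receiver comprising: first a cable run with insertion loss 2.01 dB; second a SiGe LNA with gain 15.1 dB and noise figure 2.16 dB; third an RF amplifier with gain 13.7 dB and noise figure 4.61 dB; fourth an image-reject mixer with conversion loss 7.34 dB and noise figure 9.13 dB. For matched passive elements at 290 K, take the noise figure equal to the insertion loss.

Convert to linear (a loss of L dB is a gain of −L dB): F_i = 10^(NF_i/10), G_i = 10^(G_i,dB/10)
  Stage 1: F_1 = 10^(2.01/10) = 1.589, G_1 = 10^(−2.01/10) = 0.6295
  Stage 2: F_2 = 10^(2.16/10) = 1.644, G_2 = 10^(15.1/10) = 32.36
  Stage 3: F_3 = 10^(4.61/10) = 2.891, G_3 = 10^(13.7/10) = 23.44
  Stage 4: F_4 = 10^(9.13/10) = 8.185, G_4 = 10^(−7.34/10) = 0.1845
Friis cascade:
  F = 1.589 + (1.644 − 1)/0.6295 + (2.891 − 1)/20.37 + (8.185 − 1)/477.5 = 2.720
NF = 10 log₁₀(2.720) = 4.35 dB

4.35 dB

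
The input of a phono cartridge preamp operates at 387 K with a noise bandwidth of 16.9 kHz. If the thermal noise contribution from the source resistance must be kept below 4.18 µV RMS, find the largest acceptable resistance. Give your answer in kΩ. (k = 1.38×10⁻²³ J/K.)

Johnson–Nyquist: V_n = √(4kTRB) ⇒ R = V_n² / (4kTB)
4kTB = 4 × 1.38×10⁻²³ × 387 × 1.69×10⁴ = 3.61×10⁻¹⁶
R = (4.18×10⁻⁶)² / 3.61×10⁻¹⁶ = 4.84×10⁴ Ω = 48.4 kΩ

48.4 kΩ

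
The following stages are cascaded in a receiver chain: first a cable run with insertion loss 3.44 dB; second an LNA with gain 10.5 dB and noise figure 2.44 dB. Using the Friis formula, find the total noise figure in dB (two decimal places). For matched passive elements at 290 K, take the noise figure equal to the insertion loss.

Convert to linear (a loss of L dB is a gain of −L dB): F_i = 10^(NF_i/10), G_i = 10^(G_i,dB/10)
  Stage 1: F_1 = 10^(3.44/10) = 2.208, G_1 = 10^(−3.44/10) = 0.4529
  Stage 2: F_2 = 10^(2.44/10) = 1.754, G_2 = 10^(10.5/10) = 11.22
Friis cascade:
  F = 2.208 + (1.754 − 1)/0.4529 = 3.873
NF = 10 log₁₀(3.873) = 5.88 dB

5.88 dB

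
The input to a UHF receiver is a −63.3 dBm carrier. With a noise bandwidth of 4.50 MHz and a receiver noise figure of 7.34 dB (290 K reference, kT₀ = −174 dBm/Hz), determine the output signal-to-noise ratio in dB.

36.8 dB

Noise floor: N = −174 + 10 log₁₀(B) + NF
10 log₁₀(4.50×10⁶) = 66.53 dB
N = −174 + 66.53 + 7.34 = −100.13 dBm
SNR = P_sig − N = −63.3 − (−100.13) = 36.83 dB → 36.8 dB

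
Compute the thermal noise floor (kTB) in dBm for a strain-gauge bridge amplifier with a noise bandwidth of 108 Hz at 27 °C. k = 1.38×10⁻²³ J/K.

−153.5 dBm

T = 27 °C + 273.15 = 300.15 K
P_n = kTB = 1.38×10⁻²³ × 300.15 × 1.08×10² = 4.47×10⁻¹⁹ W
In dBm: 10 log₁₀(4.47×10⁻¹⁹ / 10⁻³) = −153.5 dBm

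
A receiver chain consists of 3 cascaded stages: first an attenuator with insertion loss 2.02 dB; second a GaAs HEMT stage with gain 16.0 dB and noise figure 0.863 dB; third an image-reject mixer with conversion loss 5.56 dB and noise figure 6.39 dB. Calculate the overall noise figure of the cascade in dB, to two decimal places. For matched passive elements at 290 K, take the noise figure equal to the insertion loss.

3.17 dB

Convert to linear (a loss of L dB is a gain of −L dB): F_i = 10^(NF_i/10), G_i = 10^(G_i,dB/10)
  Stage 1: F_1 = 10^(2.02/10) = 1.592, G_1 = 10^(−2.02/10) = 0.6281
  Stage 2: F_2 = 10^(0.863/10) = 1.220, G_2 = 10^(16.0/10) = 39.81
  Stage 3: F_3 = 10^(6.39/10) = 4.355, G_3 = 10^(−5.56/10) = 0.2780
Friis cascade:
  F = 1.592 + (1.220 − 1)/0.6281 + (4.355 − 1)/25.00 = 2.076
NF = 10 log₁₀(2.076) = 3.17 dB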